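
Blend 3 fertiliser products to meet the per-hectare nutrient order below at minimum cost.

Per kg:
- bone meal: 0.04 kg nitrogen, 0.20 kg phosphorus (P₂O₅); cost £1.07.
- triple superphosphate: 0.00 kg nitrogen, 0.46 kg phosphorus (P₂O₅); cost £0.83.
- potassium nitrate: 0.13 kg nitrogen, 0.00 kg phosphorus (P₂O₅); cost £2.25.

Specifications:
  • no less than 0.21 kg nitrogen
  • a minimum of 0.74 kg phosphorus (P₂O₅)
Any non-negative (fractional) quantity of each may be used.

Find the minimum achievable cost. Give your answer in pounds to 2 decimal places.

Let x1 = kg of bone meal, x2 = kg of triple superphosphate, x3 = kg of potassium nitrate.
Minimize 1.07x1 + 0.83x2 + 2.25x3 s.t.:
  0.04x1 + 0.13x3 ≥ 0.21   (nitrogen)
  0.2x1 + 0.46x2 ≥ 0.74   (phosphorus (P₂O₅))
  x1, x2, x3 ≥ 0.
At the optimum only triple superphosphate, potassium nitrate are positive (bone meal = 0). There the nitrogen and phosphorus (P₂O₅) constraints are tight.
So triple superphosphate = 1.609 kg, potassium nitrate = 1.615 kg.
Cost = 0.83·1.609 + 2.25·1.615 = 4.9692.

£4.97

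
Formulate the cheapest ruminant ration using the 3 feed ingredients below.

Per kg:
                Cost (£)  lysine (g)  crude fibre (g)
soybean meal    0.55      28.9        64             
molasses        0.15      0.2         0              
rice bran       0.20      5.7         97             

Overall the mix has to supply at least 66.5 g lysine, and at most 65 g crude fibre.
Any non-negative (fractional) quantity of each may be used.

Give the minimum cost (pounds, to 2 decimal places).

£28.42

Let x1 = kg of soybean meal, x2 = kg of molasses, x3 = kg of rice bran.
Minimise 0.55x1 + 0.15x2 + 0.2x3 subject to:
  28.9x1 + 0.2x2 + 5.7x3 ≥ 66.5   (lysine)
  64x1 + 97x3 ≤ 65   (crude fibre)
  x1, x2, x3 ≥ 0.
At the optimum only soybean meal, molasses are positive (rice bran = 0). There the lysine and crude fibre constraints are tight.
That vertex is x1 = 1.0156, x2 = 185.74.
Hence cost = 0.55·1.0156 + 0.15·185.74 = £28.4196.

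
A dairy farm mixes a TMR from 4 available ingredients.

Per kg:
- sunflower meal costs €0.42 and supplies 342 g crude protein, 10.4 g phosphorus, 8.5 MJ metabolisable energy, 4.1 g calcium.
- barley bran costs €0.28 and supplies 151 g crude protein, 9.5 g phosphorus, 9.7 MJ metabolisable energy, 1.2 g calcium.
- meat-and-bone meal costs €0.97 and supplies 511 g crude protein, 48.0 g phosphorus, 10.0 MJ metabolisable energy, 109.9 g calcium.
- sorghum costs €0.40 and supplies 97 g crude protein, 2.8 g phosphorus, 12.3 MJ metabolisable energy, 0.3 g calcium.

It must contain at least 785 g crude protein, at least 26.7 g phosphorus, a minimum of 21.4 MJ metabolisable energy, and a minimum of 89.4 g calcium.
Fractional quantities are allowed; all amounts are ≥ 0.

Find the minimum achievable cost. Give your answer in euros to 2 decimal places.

Set it up as a linear program. Let x1 = kg of sunflower meal, x2 = kg of barley bran, x3 = kg of meat-and-bone meal, x4 = kg of sorghum.
min 0.42x1 + 0.28x2 + 0.97x3 + 0.4x4 subject to:
  342x1 + 151x2 + 511x3 + 97x4 ≥ 785   (crude protein)
  10.4x1 + 9.5x2 + 48x3 + 2.8x4 ≥ 26.7   (phosphorus)
  8.5x1 + 9.7x2 + 10x3 + 12.3x4 ≥ 21.4   (metabolisable energy)
  4.1x1 + 1.2x2 + 109.9x3 + 0.3x4 ≥ 89.4   (calcium)
  x1, x2, x3, x4 ≥ 0.
At the optimum only sunflower meal, barley bran, meat-and-bone meal are positive (sorghum = 0). Binding constraints: crude protein, metabolisable energy, calcium.
So sunflower meal = 0.8421 kg, barley bran = 0.6695 kg, meat-and-bone meal = 0.7747 kg.
Objective = 0.42·0.8421 + 0.28·0.6695 + 0.97·0.7747 = 1.2926.

€1.29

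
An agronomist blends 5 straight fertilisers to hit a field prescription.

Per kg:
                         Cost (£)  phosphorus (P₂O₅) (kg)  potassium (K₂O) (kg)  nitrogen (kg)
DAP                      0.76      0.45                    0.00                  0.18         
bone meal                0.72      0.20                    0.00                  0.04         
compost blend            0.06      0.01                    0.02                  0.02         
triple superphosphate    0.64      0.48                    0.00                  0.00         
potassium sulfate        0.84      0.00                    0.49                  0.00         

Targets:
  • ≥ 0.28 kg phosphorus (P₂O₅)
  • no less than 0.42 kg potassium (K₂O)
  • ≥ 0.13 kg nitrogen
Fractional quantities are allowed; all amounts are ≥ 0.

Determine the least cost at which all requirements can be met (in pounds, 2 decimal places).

Set it up as a linear program. Let x1 = kg of DAP, x2 = kg of bone meal, x3 = kg of compost blend, x4 = kg of triple superphosphate, x5 = kg of potassium sulfate.
Minimize 0.76x1 + 0.72x2 + 0.06x3 + 0.64x4 + 0.84x5 subject to:
  0.45x1 + 0.2x2 + 0.01x3 + 0.48x4 ≥ 0.28   (phosphorus (P₂O₅))
  0.02x3 + 0.49x5 ≥ 0.42   (potassium (K₂O))
  0.18x1 + 0.04x2 + 0.02x3 ≥ 0.13   (nitrogen)
  x1, x2, x3, x4, x5 ≥ 0.
At the optimum only compost blend, triple superphosphate, potassium sulfate are positive (DAP, bone meal = 0). Binding constraints: phosphorus (P₂O₅), potassium (K₂O), nitrogen.
Optimal quantities: compost blend = 6.5 kg, triple superphosphate = 0.4479 kg, potassium sulfate = 0.5918 kg.
Hence cost = 0.06·6.5 + 0.64·0.4479 + 0.84·0.5918 = £1.1738.

£1.17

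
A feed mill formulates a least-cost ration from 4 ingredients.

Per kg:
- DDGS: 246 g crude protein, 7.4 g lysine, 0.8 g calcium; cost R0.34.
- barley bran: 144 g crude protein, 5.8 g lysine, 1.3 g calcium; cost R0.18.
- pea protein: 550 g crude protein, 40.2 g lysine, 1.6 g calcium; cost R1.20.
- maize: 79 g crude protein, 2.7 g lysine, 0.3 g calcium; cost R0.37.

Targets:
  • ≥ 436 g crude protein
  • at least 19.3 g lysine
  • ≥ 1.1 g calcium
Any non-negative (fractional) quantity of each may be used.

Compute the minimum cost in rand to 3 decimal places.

Let x1 = kg of DDGS, x2 = kg of barley bran, x3 = kg of pea protein, x4 = kg of maize.
Minimise 0.34x1 + 0.18x2 + 1.2x3 + 0.37x4 s.t.:
  246x1 + 144x2 + 550x3 + 79x4 ≥ 436   (crude protein)
  7.4x1 + 5.8x2 + 40.2x3 + 2.7x4 ≥ 19.3   (lysine)
  0.8x1 + 1.3x2 + 1.6x3 + 0.3x4 ≥ 1.1   (calcium)
  x1, x2, x3, x4 ≥ 0.
The minimum-cost mix takes nothing from DDGS, maize — only barley bran, pea protein. There the crude protein and lysine constraints are tight.
That vertex is x2 = 2.66, x3 = 0.09635.
Hence cost = 0.18·2.66 + 1.2·0.09635 = R0.59442.

R0.594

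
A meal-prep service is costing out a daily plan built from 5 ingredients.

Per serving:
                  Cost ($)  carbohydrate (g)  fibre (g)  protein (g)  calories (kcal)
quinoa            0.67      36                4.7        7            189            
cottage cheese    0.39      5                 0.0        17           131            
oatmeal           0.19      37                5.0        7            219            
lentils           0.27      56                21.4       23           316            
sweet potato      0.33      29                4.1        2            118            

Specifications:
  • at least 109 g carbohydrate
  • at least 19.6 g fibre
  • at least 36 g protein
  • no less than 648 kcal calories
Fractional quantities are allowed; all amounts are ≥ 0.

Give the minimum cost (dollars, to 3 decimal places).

$0.554

Treat it as an LP. Let x1 = servings of quinoa, x2 = servings of cottage cheese, x3 = servings of oatmeal, x4 = servings of lentils, x5 = servings of sweet potato.
Minimise 0.67x1 + 0.39x2 + 0.19x3 + 0.27x4 + 0.33x5 s.t.:
  36x1 + 5x2 + 37x3 + 56x4 + 29x5 ≥ 109   (carbohydrate)
  4.7x1 + 5x3 + 21.4x4 + 4.1x5 ≥ 19.6   (fibre)
  7x1 + 17x2 + 7x3 + 23x4 + 2x5 ≥ 36   (protein)
  189x1 + 131x2 + 219x3 + 316x4 + 118x5 ≥ 648   (calories)
  x1, x2, x3, x4, x5 ≥ 0.
The cheapest feasible vertex uses only lentils; quinoa, cottage cheese, oatmeal, sweet potato are not used. There the calories constraint is tight.
Optimal quantities: lentils = 2.051 servings.
Objective = 0.27·2.051 = 0.55377.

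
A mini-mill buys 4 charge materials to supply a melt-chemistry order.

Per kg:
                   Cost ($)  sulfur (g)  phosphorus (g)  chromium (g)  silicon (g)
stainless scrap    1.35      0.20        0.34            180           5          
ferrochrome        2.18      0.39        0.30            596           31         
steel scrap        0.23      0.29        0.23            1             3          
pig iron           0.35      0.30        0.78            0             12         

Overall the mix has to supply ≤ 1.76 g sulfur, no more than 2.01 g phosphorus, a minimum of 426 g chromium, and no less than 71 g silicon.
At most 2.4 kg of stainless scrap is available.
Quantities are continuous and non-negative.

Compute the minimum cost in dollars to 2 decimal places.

Treat it as an LP. Let x1 = kg of stainless scrap, x2 = kg of ferrochrome, x3 = kg of steel scrap, x4 = kg of pig iron.
min 1.35x1 + 2.18x2 + 0.23x3 + 0.35x4 with:
  0.2x1 + 0.39x2 + 0.29x3 + 0.3x4 ≤ 1.76   (sulfur)
  0.34x1 + 0.3x2 + 0.23x3 + 0.78x4 ≤ 2.01   (phosphorus)
  180x1 + 596x2 + 1x3 ≥ 426   (chromium)
  5x1 + 31x2 + 3x3 + 12x4 ≥ 71   (silicon)
  x1 ≤ 2.4
  x1, x2, x3, x4 ≥ 0.
The optimal basis is {ferrochrome, pig iron}; stainless scrap, steel scrap drop out. There the phosphorus and silicon constraints are tight.
Optimal quantities: ferrochrome = 1.519 kg, pig iron = 1.993 kg.
Cost = 2.18·1.519 + 0.35·1.993 = 4.0090.

$4.01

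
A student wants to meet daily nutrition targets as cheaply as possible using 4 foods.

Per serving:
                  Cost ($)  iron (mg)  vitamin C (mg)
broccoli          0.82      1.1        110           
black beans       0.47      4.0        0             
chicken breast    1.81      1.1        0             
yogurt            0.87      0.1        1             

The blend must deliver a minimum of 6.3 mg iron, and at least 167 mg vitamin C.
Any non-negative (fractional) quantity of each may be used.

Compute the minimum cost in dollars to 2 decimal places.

Set it up as a linear program. Let x1 = servings of broccoli, x2 = servings of black beans, x3 = servings of chicken breast, x4 = servings of yogurt.
Minimise 0.82x1 + 0.47x2 + 1.81x3 + 0.87x4 s.t.:
  1.1x1 + 4x2 + 1.1x3 + 0.1x4 ≥ 6.3   (iron)
  110x1 + 1x4 ≥ 167   (vitamin C)
  x1, x2, x3, x4 ≥ 0.
At the optimum only broccoli, black beans are positive (chicken breast, yogurt = 0). There the iron and vitamin C constraints are tight.
So broccoli = 1.518 servings, black beans = 1.157 servings.
Total cost: 0.82·1.518 + 0.47·1.157 = 1.7886.

$1.79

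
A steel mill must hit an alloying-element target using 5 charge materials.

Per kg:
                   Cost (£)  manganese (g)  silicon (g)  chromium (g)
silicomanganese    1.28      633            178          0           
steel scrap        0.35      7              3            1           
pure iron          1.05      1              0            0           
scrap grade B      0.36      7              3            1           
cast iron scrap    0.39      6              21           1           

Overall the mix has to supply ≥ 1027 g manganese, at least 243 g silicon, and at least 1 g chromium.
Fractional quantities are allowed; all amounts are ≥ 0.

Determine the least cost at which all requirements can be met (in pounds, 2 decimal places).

Let x1 = kg of silicomanganese, x2 = kg of steel scrap, x3 = kg of pure iron, x4 = kg of scrap grade B, x5 = kg of cast iron scrap.
Minimize 1.28x1 + 0.35x2 + 1.05x3 + 0.36x4 + 0.39x5 subject to:
  633x1 + 7x2 + 1x3 + 7x4 + 6x5 ≥ 1027   (manganese)
  178x1 + 3x2 + 3x4 + 21x5 ≥ 243   (silicon)
  1x2 + 1x4 + 1x5 ≥ 1   (chromium)
  x1, x2, x3, x4, x5 ≥ 0.
The cheapest feasible vertex uses only silicomanganese, steel scrap; pure iron, scrap grade B, cast iron scrap are not used. Binding constraints: manganese and chromium.
Optimal quantities: silicomanganese = 1.611 kg, steel scrap = 1 kg.
Total cost: 1.28·1.611 + 0.35·1 = 2.4121.

£2.41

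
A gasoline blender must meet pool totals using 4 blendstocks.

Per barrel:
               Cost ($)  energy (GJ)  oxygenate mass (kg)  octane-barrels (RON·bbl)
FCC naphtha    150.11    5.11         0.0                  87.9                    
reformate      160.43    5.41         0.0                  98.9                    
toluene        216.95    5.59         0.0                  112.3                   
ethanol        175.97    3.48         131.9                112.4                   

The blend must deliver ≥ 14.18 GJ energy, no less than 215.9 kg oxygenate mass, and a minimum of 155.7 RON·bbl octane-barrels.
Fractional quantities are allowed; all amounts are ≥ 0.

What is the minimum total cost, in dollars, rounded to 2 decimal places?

Treat it as an LP. Let x1 = barrels of FCC naphtha, x2 = barrels of reformate, x3 = barrels of toluene, x4 = barrels of ethanol.
Minimize 150.11x1 + 160.43x2 + 216.95x3 + 175.97x4 subject to:
  5.11x1 + 5.41x2 + 5.59x3 + 3.48x4 ≥ 14.18   (energy)
  131.9x4 ≥ 215.9   (oxygenate mass)
  87.9x1 + 98.9x2 + 112.3x3 + 112.4x4 ≥ 155.7   (octane-barrels)
  x1, x2, x3, x4 ≥ 0.
At the optimum only FCC naphtha, ethanol are positive (reformate, toluene = 0). The energy and oxygenate mass requirements are met with equality.
That vertex is x1 = 1.66, x4 = 1.637.
Cost = 150.11·1.66 + 175.97·1.637 = 537.2455.

$537.25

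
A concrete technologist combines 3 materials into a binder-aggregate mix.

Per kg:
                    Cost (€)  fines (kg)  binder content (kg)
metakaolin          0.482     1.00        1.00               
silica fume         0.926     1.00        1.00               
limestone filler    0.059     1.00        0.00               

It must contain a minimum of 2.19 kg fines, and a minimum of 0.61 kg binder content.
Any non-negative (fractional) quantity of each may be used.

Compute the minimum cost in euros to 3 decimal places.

Let x1 = kg of metakaolin, x2 = kg of silica fume, x3 = kg of limestone filler.
Minimise 0.482x1 + 0.926x2 + 0.059x3 subject to:
  1x1 + 1x2 + 1x3 ≥ 2.19   (fines)
  1x1 + 1x2 ≥ 0.61   (binder content)
  x1, x2, x3 ≥ 0.
The minimum-cost mix takes nothing from silica fume — only metakaolin, limestone filler. The fines and binder content requirements are met with equality.
Solving gives x1 = 0.61, x3 = 1.58.
Objective = 0.482·0.61 + 0.059·1.58 = 0.38724.

€0.387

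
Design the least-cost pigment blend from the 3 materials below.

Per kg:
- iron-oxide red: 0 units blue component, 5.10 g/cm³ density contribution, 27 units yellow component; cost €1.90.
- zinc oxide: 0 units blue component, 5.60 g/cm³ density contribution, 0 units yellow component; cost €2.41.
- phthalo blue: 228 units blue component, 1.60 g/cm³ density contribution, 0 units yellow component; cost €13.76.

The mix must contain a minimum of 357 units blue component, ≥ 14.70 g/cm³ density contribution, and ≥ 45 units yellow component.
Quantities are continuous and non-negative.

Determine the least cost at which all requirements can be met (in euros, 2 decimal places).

€26.09

Let x1 = kg of iron-oxide red, x2 = kg of zinc oxide, x3 = kg of phthalo blue.
min 1.9x1 + 2.41x2 + 13.76x3 s.t.:
  228x3 ≥ 357   (blue component)
  5.1x1 + 5.6x2 + 1.6x3 ≥ 14.7   (density contribution)
  27x1 ≥ 45   (yellow component)
  x1, x2, x3 ≥ 0.
At the optimum only iron-oxide red, phthalo blue are positive (zinc oxide = 0). There the blue component and density contribution constraints are tight.
That vertex is x1 = 2.391, x3 = 1.566.
Hence cost = 1.9·2.391 + 13.76·1.566 = €26.0911.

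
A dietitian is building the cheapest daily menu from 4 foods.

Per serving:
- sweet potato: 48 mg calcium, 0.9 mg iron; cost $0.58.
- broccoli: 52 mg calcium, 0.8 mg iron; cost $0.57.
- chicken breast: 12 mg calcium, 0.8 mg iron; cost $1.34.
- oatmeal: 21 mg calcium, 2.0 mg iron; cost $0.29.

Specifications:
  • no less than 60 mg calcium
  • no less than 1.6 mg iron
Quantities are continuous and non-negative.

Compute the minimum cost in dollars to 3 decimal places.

Set it up as a linear program. Let x1 = servings of sweet potato, x2 = servings of broccoli, x3 = servings of chicken breast, x4 = servings of oatmeal.
min 0.58x1 + 0.57x2 + 1.34x3 + 0.29x4 with:
  48x1 + 52x2 + 12x3 + 21x4 ≥ 60   (calcium)
  0.9x1 + 0.8x2 + 0.8x3 + 2x4 ≥ 1.6   (iron)
  x1, x2, x3, x4 ≥ 0.
The optimal basis is {broccoli, oatmeal}; sweet potato, chicken breast drop out. The calcium and iron requirements are met with equality.
Optimal quantities: broccoli = 0.9908 servings, oatmeal = 0.4037 servings.
Cost = 0.57·0.9908 + 0.29·0.4037 = 0.68183.

$0.682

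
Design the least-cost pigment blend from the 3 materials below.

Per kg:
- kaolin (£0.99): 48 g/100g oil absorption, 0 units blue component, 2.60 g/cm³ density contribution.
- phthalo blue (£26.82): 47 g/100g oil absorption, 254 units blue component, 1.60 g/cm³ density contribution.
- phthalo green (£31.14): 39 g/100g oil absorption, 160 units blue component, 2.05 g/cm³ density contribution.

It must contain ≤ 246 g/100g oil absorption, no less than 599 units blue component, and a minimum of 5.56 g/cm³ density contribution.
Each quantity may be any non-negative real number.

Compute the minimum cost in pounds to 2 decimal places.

£63.93

Treat it as an LP. Let x1 = kg of kaolin, x2 = kg of phthalo blue, x3 = kg of phthalo green.
Minimize 0.99x1 + 26.82x2 + 31.14x3 s.t.:
  48x1 + 47x2 + 39x3 ≤ 246   (oil absorption)
  254x2 + 160x3 ≥ 599   (blue component)
  2.6x1 + 1.6x2 + 2.05x3 ≥ 5.56   (density contribution)
  x1, x2, x3 ≥ 0.
The minimum-cost mix takes nothing from phthalo green — only kaolin, phthalo blue. The blue component and density contribution requirements are met with equality.
That vertex is x1 = 0.68722, x2 = 2.3583.
Cost = 0.99·0.68722 + 26.82·2.3583 = 63.9300.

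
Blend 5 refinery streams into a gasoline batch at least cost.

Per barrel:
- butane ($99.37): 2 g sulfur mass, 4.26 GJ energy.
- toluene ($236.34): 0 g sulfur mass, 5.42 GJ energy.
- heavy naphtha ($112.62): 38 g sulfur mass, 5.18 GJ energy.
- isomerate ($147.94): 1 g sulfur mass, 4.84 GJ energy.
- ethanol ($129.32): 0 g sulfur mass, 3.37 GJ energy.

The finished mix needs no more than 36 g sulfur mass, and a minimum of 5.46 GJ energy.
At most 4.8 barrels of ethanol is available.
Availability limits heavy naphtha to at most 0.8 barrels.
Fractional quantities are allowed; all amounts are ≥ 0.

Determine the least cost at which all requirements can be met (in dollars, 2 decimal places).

$120.79

Let x1 = barrels of butane, x2 = barrels of toluene, x3 = barrels of heavy naphtha, x4 = barrels of isomerate, x5 = barrels of ethanol.
Minimize 99.37x1 + 236.34x2 + 112.62x3 + 147.94x4 + 129.32x5 with:
  2x1 + 38x3 + 1x4 ≤ 36   (sulfur mass)
  4.26x1 + 5.42x2 + 5.18x3 + 4.84x4 + 3.37x5 ≥ 5.46   (energy)
  x5 ≤ 4.8
  x3 ≤ 0.8
  x1, x2, x3, x4, x5 ≥ 0.
The cheapest feasible vertex uses only butane, heavy naphtha; toluene, isomerate, ethanol are not used. There the energy and the heavy naphtha cap constraints are tight.
So butane = 0.3089 barrels, heavy naphtha = 0.8 barrels.
Hence cost = 99.37·0.3089 + 112.62·0.8 = $120.7914.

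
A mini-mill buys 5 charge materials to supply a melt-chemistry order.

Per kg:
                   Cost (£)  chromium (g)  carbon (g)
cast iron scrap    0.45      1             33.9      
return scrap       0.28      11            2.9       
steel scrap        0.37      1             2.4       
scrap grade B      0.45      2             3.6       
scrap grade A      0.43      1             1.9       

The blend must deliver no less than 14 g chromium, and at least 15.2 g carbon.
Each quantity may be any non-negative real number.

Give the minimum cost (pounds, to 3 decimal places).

£0.502

Let x1 = kg of cast iron scrap, x2 = kg of return scrap, x3 = kg of steel scrap, x4 = kg of scrap grade B, x5 = kg of scrap grade A.
Minimize 0.45x1 + 0.28x2 + 0.37x3 + 0.45x4 + 0.43x5 subject to:
  1x1 + 11x2 + 1x3 + 2x4 + 1x5 ≥ 14   (chromium)
  33.9x1 + 2.9x2 + 2.4x3 + 3.6x4 + 1.9x5 ≥ 15.2   (carbon)
  x1, x2, x3, x4, x5 ≥ 0.
At the optimum only cast iron scrap, return scrap are positive (steel scrap, scrap grade B, scrap grade A = 0). Binding constraints: chromium and carbon.
Solving gives x1 = 0.3422, x2 = 1.242.
Total cost: 0.45·0.3422 + 0.28·1.242 = 0.50175.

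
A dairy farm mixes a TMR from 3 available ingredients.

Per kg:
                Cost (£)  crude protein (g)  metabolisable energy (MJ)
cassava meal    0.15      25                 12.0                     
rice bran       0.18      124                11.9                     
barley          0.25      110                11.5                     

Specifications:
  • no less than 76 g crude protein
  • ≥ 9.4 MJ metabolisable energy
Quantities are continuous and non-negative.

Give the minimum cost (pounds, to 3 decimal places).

Let x1 = kg of cassava meal, x2 = kg of rice bran, x3 = kg of barley.
Minimize 0.15x1 + 0.18x2 + 0.25x3 s.t.:
  25x1 + 124x2 + 110x3 ≥ 76   (crude protein)
  12x1 + 11.9x2 + 11.5x3 ≥ 9.4   (metabolisable energy)
  x1, x2, x3 ≥ 0.
The cheapest feasible vertex uses only cassava meal, rice bran; barley is not used. There the crude protein and metabolisable energy constraints are tight.
Solving gives x1 = 0.2194, x2 = 0.5687.
Objective = 0.15·0.2194 + 0.18·0.5687 = 0.13528.

£0.135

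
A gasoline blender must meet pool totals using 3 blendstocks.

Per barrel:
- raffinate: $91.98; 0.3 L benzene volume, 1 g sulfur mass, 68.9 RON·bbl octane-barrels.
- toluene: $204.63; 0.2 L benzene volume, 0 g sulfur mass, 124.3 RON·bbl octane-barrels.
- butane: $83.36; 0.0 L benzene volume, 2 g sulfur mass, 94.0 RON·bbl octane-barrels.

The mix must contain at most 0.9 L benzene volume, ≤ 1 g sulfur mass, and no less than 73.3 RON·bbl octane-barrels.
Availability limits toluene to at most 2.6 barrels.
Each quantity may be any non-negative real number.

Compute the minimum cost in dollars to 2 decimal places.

This is a linear program. Let x1 = barrels of raffinate, x2 = barrels of toluene, x3 = barrels of butane.
min 91.98x1 + 204.63x2 + 83.36x3 subject to:
  0.3x1 + 0.2x2 ≤ 0.9   (benzene volume)
  1x1 + 2x3 ≤ 1   (sulfur mass)
  68.9x1 + 124.3x2 + 94x3 ≥ 73.3   (octane-barrels)
  x2 ≤ 2.6
  x1, x2, x3 ≥ 0.
The cheapest feasible vertex uses only toluene, butane; raffinate is not used. There the sulfur mass and octane-barrels constraints are tight.
So toluene = 0.2116 barrels, butane = 0.5 barrels.
Cost = 204.63·0.2116 + 83.36·0.5 = 84.9797.

$84.98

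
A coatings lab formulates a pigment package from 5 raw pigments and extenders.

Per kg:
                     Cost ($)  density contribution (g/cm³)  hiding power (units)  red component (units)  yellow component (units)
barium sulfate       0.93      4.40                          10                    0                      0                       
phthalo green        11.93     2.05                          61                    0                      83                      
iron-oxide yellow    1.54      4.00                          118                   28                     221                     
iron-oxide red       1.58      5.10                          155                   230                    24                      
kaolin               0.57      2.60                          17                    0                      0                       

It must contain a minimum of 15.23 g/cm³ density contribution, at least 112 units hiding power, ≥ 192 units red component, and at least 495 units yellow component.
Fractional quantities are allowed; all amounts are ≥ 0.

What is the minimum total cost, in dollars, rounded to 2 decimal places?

Set it up as a linear program. Let x1 = kg of barium sulfate, x2 = kg of phthalo green, x3 = kg of iron-oxide yellow, x4 = kg of iron-oxide red, x5 = kg of kaolin.
min 0.93x1 + 11.93x2 + 1.54x3 + 1.58x4 + 0.57x5 with:
  4.4x1 + 2.05x2 + 4x3 + 5.1x4 + 2.6x5 ≥ 15.23   (density contribution)
  10x1 + 61x2 + 118x3 + 155x4 + 17x5 ≥ 112   (hiding power)
  28x3 + 230x4 ≥ 192   (red component)
  83x2 + 221x3 + 24x4 ≥ 495   (yellow component)
  x1, x2, x3, x4, x5 ≥ 0.
The cheapest feasible vertex uses only barium sulfate, iron-oxide yellow, iron-oxide red; phthalo green, kaolin are not used. Binding constraints: density contribution, red component, yellow component.
Optimal quantities: barium sulfate = 0.8211 kg, iron-oxide yellow = 2.178 kg, iron-oxide red = 0.5696 kg.
Hence cost = 0.93·0.8211 + 1.54·2.178 + 1.58·0.5696 = $5.0177.

$5.02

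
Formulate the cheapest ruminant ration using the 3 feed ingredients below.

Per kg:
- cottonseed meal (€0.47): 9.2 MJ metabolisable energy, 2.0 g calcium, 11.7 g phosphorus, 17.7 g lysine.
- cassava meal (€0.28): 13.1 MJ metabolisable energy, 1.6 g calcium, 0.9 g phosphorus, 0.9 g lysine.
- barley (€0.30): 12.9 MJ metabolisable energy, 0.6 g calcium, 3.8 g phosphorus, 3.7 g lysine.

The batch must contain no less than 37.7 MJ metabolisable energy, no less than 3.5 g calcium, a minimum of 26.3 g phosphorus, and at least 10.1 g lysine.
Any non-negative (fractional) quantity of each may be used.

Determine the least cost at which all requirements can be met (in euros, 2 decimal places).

€1.31

This is a linear program. Let x1 = kg of cottonseed meal, x2 = kg of cassava meal, x3 = kg of barley.
Minimise 0.47x1 + 0.28x2 + 0.3x3 with:
  9.2x1 + 13.1x2 + 12.9x3 ≥ 37.7   (metabolisable energy)
  2x1 + 1.6x2 + 0.6x3 ≥ 3.5   (calcium)
  11.7x1 + 0.9x2 + 3.8x3 ≥ 26.3   (phosphorus)
  17.7x1 + 0.9x2 + 3.7x3 ≥ 10.1   (lysine)
  x1, x2, x3 ≥ 0.
At the optimum only cottonseed meal, barley are positive (cassava meal = 0). There the metabolisable energy and phosphorus constraints are tight.
That vertex is x1 = 1.69, x3 = 1.717.
Cost = 0.47·1.69 + 0.3·1.717 = 1.3094.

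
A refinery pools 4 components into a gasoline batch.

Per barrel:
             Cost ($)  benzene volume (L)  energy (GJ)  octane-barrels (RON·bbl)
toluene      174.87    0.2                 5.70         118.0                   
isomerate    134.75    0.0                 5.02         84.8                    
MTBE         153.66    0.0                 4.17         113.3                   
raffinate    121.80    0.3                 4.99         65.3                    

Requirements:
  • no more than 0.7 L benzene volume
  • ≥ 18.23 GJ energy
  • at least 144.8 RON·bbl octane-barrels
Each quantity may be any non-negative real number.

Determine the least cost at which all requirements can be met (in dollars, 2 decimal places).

$461.00

Let x1 = barrels of toluene, x2 = barrels of isomerate, x3 = barrels of MTBE, x4 = barrels of raffinate.
min 174.87x1 + 134.75x2 + 153.66x3 + 121.8x4 subject to:
  0.2x1 + 0.3x4 ≤ 0.7   (benzene volume)
  5.7x1 + 5.02x2 + 4.17x3 + 4.99x4 ≥ 18.23   (energy)
  118x1 + 84.8x2 + 113.3x3 + 65.3x4 ≥ 144.8   (octane-barrels)
  x1, x2, x3, x4 ≥ 0.
The optimal basis is {isomerate, raffinate}; toluene, MTBE drop out. The benzene volume and energy requirements are met with equality.
So isomerate = 1.3121 barrels, raffinate = 2.3333 barrels.
Cost = 134.75·1.3121 + 121.8·2.3333 = 461.0014.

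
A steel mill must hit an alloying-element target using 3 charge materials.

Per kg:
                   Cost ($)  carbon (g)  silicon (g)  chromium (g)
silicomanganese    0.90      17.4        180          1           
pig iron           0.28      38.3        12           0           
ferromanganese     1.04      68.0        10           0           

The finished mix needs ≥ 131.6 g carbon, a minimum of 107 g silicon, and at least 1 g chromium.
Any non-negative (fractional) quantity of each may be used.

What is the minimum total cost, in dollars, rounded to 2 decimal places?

Treat it as an LP. Let x1 = kg of silicomanganese, x2 = kg of pig iron, x3 = kg of ferromanganese.
min 0.9x1 + 0.28x2 + 1.04x3 s.t.:
  17.4x1 + 38.3x2 + 68x3 ≥ 131.6   (carbon)
  180x1 + 12x2 + 10x3 ≥ 107   (silicon)
  1x1 ≥ 1   (chromium)
  x1, x2, x3 ≥ 0.
The minimum-cost mix takes nothing from ferromanganese — only silicomanganese, pig iron. Binding constraints: carbon and chromium.
Optimal quantities: silicomanganese = 1 kg, pig iron = 2.982 kg.
Total cost: 0.9·1 + 0.28·2.982 = 1.73496.

$1.73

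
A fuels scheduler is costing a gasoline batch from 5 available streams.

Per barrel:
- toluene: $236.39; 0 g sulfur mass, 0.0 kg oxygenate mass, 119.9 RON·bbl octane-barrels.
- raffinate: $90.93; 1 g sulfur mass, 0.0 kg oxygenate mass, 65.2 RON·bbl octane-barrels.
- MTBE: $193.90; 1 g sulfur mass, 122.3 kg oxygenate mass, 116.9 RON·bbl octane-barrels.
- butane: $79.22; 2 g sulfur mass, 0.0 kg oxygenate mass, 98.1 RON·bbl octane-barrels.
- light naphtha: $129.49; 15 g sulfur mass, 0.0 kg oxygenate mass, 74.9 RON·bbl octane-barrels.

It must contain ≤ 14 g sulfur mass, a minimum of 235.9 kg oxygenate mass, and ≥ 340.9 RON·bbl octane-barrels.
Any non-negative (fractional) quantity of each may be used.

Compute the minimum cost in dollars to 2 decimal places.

Treat it as an LP. Let x1 = barrels of toluene, x2 = barrels of raffinate, x3 = barrels of MTBE, x4 = barrels of butane, x5 = barrels of light naphtha.
min 236.39x1 + 90.93x2 + 193.9x3 + 79.22x4 + 129.49x5 with:
  1x2 + 1x3 + 2x4 + 15x5 ≤ 14   (sulfur mass)
  122.3x3 ≥ 235.9   (oxygenate mass)
  119.9x1 + 65.2x2 + 116.9x3 + 98.1x4 + 74.9x5 ≥ 340.9   (octane-barrels)
  x1, x2, x3, x4, x5 ≥ 0.
The minimum-cost mix takes nothing from toluene, raffinate, light naphtha — only MTBE, butane. Binding constraints: oxygenate mass and octane-barrels.
That vertex is x3 = 1.92886, x4 = 1.17651.
Objective = 193.9·1.92886 + 79.22·1.17651 = 467.2091.

$467.21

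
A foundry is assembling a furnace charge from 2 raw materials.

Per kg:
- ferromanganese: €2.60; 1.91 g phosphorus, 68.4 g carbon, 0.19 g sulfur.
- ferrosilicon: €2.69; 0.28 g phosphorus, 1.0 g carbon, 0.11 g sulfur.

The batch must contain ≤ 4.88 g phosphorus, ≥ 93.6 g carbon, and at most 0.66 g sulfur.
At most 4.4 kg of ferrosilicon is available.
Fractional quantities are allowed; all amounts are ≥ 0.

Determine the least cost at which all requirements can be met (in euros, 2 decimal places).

€3.56

Treat it as an LP. Let x1 = kg of ferromanganese, x2 = kg of ferrosilicon.
min 2.6x1 + 2.69x2 with:
  1.91x1 + 0.28x2 ≤ 4.88   (phosphorus)
  68.4x1 + 1x2 ≥ 93.6   (carbon)
  0.19x1 + 0.11x2 ≤ 0.66   (sulfur)
  x2 ≤ 4.4
  x1, x2 ≥ 0.
The cheapest feasible vertex uses only ferromanganese; ferrosilicon is not used. The carbon requirement is met with equality.
Solving gives x1 = 1.368.
Cost = 2.6·1.368 = 3.5568.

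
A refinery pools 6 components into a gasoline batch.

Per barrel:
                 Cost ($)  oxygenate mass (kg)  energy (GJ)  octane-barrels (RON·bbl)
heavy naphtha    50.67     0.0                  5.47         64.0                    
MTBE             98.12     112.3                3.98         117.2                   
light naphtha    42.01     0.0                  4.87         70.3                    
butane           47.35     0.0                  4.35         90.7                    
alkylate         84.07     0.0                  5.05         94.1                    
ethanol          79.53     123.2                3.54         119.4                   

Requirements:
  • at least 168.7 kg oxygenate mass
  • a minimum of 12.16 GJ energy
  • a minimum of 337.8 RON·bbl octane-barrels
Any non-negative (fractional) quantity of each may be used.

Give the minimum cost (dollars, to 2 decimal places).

Let x1 = barrels of heavy naphtha, x2 = barrels of MTBE, x3 = barrels of light naphtha, x4 = barrels of butane, x5 = barrels of alkylate, x6 = barrels of ethanol.
Minimise 50.67x1 + 98.12x2 + 42.01x3 + 47.35x4 + 84.07x5 + 79.53x6 subject to:
  112.3x2 + 123.2x6 ≥ 168.7   (oxygenate mass)
  5.47x1 + 3.98x2 + 4.87x3 + 4.35x4 + 5.05x5 + 3.54x6 ≥ 12.16   (energy)
  64x1 + 117.2x2 + 70.3x3 + 90.7x4 + 94.1x5 + 119.4x6 ≥ 337.8   (octane-barrels)
  x1, x2, x3, x4, x5, x6 ≥ 0.
The optimal basis is {butane, ethanol}; heavy naphtha, MTBE, light naphtha, alkylate drop out. There the oxygenate mass and octane-barrels constraints are tight.
That vertex is x4 = 1.9218, x6 = 1.3693.
Hence cost = 47.35·1.9218 + 79.53·1.3693 = $199.8977.

$199.90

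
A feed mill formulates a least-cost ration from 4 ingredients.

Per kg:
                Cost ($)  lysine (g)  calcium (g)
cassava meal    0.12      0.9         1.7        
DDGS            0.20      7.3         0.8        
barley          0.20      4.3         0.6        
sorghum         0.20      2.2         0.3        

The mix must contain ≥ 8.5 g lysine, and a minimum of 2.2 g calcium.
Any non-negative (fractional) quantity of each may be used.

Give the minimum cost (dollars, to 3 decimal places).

Let x1 = kg of cassava meal, x2 = kg of DDGS, x3 = kg of barley, x4 = kg of sorghum.
min 0.12x1 + 0.2x2 + 0.2x3 + 0.2x4 subject to:
  0.9x1 + 7.3x2 + 4.3x3 + 2.2x4 ≥ 8.5   (lysine)
  1.7x1 + 0.8x2 + 0.6x3 + 0.3x4 ≥ 2.2   (calcium)
  x1, x2, x3, x4 ≥ 0.
At the optimum only cassava meal, DDGS are positive (barley, sorghum = 0). Binding constraints: lysine and calcium.
Optimal quantities: cassava meal = 0.7921 kg, DDGS = 1.067 kg.
Cost = 0.12·0.7921 + 0.2·1.067 = 0.30845.

$0.308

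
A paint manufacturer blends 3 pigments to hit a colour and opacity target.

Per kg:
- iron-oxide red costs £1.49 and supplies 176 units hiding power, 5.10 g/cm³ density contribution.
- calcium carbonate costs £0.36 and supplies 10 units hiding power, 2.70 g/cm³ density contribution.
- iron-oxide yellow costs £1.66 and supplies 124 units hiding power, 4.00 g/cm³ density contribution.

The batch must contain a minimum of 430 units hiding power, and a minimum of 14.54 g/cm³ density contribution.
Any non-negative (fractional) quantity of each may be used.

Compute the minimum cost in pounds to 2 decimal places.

£3.88

Let x1 = kg of iron-oxide red, x2 = kg of calcium carbonate, x3 = kg of iron-oxide yellow.
Minimize 1.49x1 + 0.36x2 + 1.66x3 s.t.:
  176x1 + 10x2 + 124x3 ≥ 430   (hiding power)
  5.1x1 + 2.7x2 + 4x3 ≥ 14.54   (density contribution)
  x1, x2, x3 ≥ 0.
The minimum-cost mix takes nothing from iron-oxide yellow — only iron-oxide red, calcium carbonate. There the hiding power and density contribution constraints are tight.
Solving gives x1 = 2.394, x2 = 0.8629.
Objective = 1.49·2.394 + 0.36·0.8629 = 3.8777.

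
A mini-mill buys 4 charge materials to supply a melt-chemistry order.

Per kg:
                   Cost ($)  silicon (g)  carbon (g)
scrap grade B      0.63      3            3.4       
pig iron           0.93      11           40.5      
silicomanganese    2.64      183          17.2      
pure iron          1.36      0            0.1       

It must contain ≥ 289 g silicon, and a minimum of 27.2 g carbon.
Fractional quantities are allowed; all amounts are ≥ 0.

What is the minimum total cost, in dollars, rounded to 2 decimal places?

Let x1 = kg of scrap grade B, x2 = kg of pig iron, x3 = kg of silicomanganese, x4 = kg of pure iron.
min 0.63x1 + 0.93x2 + 2.64x3 + 1.36x4 s.t.:
  3x1 + 11x2 + 183x3 ≥ 289   (silicon)
  3.4x1 + 40.5x2 + 17.2x3 + 0.1x4 ≥ 27.2   (carbon)
  x1, x2, x3, x4 ≥ 0.
The minimum-cost mix takes nothing from scrap grade B, pure iron — only pig iron, silicomanganese. There the silicon and carbon constraints are tight.
Optimal quantities: pig iron = 0.0009415 kg, silicomanganese = 1.579 kg.
Cost = 0.93·0.0009415 + 2.64·1.579 = 4.1694.

$4.17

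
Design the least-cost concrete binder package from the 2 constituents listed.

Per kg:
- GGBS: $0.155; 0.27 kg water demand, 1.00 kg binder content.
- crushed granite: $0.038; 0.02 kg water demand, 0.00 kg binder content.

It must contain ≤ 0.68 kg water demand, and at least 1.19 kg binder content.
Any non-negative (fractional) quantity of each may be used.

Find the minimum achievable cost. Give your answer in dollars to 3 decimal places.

Treat it as an LP. Let x1 = kg of GGBS, x2 = kg of crushed granite.
min 0.155x1 + 0.038x2 s.t.:
  0.27x1 + 0.02x2 ≤ 0.68   (water demand)
  1x1 ≥ 1.19   (binder content)
  x1, x2 ≥ 0.
The minimum-cost mix takes nothing from crushed granite — only GGBS. The binder content requirement is met with equality.
Solving gives x1 = 1.19.
Total cost: 0.155·1.19 = 0.18445.

$0.184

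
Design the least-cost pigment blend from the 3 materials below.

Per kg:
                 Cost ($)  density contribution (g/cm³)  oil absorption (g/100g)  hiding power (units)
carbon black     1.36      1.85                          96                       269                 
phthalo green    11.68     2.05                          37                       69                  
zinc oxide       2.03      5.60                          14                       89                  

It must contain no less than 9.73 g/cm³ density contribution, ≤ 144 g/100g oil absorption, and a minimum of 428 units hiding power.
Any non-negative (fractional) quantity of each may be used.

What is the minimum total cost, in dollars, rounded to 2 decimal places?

$4.31

This is a linear program. Let x1 = kg of carbon black, x2 = kg of phthalo green, x3 = kg of zinc oxide.
min 1.36x1 + 11.68x2 + 2.03x3 subject to:
  1.85x1 + 2.05x2 + 5.6x3 ≥ 9.73   (density contribution)
  96x1 + 37x2 + 14x3 ≤ 144   (oil absorption)
  269x1 + 69x2 + 89x3 ≥ 428   (hiding power)
  x1, x2, x3 ≥ 0.
The optimal basis is {carbon black, zinc oxide}; phthalo green drops out. Binding constraints: density contribution and hiding power.
That vertex is x1 = 1.141, x3 = 1.361.
Total cost: 1.36·1.141 + 2.03·1.361 = 4.3146.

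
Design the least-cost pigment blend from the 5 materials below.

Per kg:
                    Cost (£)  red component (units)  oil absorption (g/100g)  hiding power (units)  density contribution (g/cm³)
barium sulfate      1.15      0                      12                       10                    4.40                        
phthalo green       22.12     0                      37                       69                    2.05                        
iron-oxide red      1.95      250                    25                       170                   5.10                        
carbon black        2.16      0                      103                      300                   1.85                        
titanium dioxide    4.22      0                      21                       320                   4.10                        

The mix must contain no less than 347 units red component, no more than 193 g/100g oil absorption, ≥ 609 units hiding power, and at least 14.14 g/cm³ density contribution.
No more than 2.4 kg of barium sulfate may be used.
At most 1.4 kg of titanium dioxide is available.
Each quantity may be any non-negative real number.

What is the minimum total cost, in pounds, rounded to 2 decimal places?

£6.25

Let x1 = kg of barium sulfate, x2 = kg of phthalo green, x3 = kg of iron-oxide red, x4 = kg of carbon black, x5 = kg of titanium dioxide.
min 1.15x1 + 22.12x2 + 1.95x3 + 2.16x4 + 4.22x5 s.t.:
  250x3 ≥ 347   (red component)
  12x1 + 37x2 + 25x3 + 103x4 + 21x5 ≤ 193   (oil absorption)
  10x1 + 69x2 + 170x3 + 300x4 + 320x5 ≥ 609   (hiding power)
  4.4x1 + 2.05x2 + 5.1x3 + 1.85x4 + 4.1x5 ≥ 14.14   (density contribution)
  x1 ≤ 2.4
  x5 ≤ 1.4
  x1, x2, x3, x4, x5 ≥ 0.
The minimum-cost mix takes nothing from barium sulfate, phthalo green, titanium dioxide — only iron-oxide red, carbon black. The hiding power and density contribution requirements are met with equality.
Solving gives x3 = 2.563, x4 = 0.5776.
Hence cost = 1.95·2.563 + 2.16·0.5776 = £6.2455.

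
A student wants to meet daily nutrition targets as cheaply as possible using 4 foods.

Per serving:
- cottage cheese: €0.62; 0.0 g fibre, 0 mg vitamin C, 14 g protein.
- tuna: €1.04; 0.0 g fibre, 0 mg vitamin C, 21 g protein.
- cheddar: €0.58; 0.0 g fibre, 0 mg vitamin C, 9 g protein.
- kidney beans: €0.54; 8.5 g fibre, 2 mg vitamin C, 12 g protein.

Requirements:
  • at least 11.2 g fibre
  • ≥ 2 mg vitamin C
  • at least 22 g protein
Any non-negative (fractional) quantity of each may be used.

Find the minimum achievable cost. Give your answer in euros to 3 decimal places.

This is a linear program. Let x1 = servings of cottage cheese, x2 = servings of tuna, x3 = servings of cheddar, x4 = servings of kidney beans.
Minimize 0.62x1 + 1.04x2 + 0.58x3 + 0.54x4 subject to:
  8.5x4 ≥ 11.2   (fibre)
  2x4 ≥ 2   (vitamin C)
  14x1 + 21x2 + 9x3 + 12x4 ≥ 22   (protein)
  x1, x2, x3, x4 ≥ 0.
At the optimum only cottage cheese, kidney beans are positive (tuna, cheddar = 0). There the fibre and protein constraints are tight.
That vertex is x1 = 0.442, x4 = 1.318.
Total cost: 0.62·0.442 + 0.54·1.318 = 0.98576.

€0.986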